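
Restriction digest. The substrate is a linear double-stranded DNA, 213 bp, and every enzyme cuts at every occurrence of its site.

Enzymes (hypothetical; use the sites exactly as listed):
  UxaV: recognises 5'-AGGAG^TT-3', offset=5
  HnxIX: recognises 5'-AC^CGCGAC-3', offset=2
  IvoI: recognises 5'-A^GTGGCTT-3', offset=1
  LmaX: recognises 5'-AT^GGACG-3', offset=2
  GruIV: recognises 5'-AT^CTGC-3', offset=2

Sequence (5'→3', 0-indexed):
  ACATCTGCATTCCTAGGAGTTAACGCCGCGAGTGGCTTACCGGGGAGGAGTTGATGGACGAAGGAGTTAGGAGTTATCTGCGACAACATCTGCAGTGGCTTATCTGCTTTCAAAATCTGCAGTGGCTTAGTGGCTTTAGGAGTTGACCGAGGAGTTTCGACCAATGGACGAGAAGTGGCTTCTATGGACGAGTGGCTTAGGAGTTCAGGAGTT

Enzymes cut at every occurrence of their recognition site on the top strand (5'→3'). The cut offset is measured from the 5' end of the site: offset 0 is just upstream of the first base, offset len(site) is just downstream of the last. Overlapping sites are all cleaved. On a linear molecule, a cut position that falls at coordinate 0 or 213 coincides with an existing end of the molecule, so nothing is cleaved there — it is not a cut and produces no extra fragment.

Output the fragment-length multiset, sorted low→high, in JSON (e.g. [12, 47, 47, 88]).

Per-enzyme occurrences:
  UxaV AGGAGTT/5: at [14, 45, 61, 68, 137, 149, 198, 206] ⇒ [19, 50, 66, 73, 142, 154, 203, 211]
  HnxIX (ACCGCGAC, off=2): no sites
  IvoI AGTGGCTT/1: at [30, 93, 120, 128, 173, 190] ⇒ [31, 94, 121, 129, 174, 191]
  LmaX ATGGACG/2: at [53, 163, 183] ⇒ [55, 165, 185]
  GruIV ATCTGC/2: at [2, 75, 87, 101, 114] ⇒ [4, 77, 89, 103, 116]

Pooled cuts: [4, 19, 31, 50, 55, 66, 73, 77, 89, 94, 103, 116, 121, 129, 142, 154, 165, 174, 185, 191, 203, 211]

Fragments:
  [0,4): 4 bp
  [4,19): 15 bp
  [19,31): 12 bp
  [31,50): 19 bp
  [50,55): 5 bp
  [55,66): 11 bp
  [66,73): 7 bp
  [73,77): 4 bp
  [77,89): 12 bp
  [89,94): 5 bp
  [94,103): 9 bp
  [103,116): 13 bp
  [116,121): 5 bp
  [121,129): 8 bp
  [129,142): 13 bp
  [142,154): 12 bp
  [154,165): 11 bp
  [165,174): 9 bp
  [174,185): 11 bp
  [185,191): 6 bp
  [191,203): 12 bp
  [203,211): 8 bp
  [211,213): 2 bp

[2,4,4,5,5,5,6,7,8,8,9,9,11,11,11,12,12,12,12,13,13,15,19]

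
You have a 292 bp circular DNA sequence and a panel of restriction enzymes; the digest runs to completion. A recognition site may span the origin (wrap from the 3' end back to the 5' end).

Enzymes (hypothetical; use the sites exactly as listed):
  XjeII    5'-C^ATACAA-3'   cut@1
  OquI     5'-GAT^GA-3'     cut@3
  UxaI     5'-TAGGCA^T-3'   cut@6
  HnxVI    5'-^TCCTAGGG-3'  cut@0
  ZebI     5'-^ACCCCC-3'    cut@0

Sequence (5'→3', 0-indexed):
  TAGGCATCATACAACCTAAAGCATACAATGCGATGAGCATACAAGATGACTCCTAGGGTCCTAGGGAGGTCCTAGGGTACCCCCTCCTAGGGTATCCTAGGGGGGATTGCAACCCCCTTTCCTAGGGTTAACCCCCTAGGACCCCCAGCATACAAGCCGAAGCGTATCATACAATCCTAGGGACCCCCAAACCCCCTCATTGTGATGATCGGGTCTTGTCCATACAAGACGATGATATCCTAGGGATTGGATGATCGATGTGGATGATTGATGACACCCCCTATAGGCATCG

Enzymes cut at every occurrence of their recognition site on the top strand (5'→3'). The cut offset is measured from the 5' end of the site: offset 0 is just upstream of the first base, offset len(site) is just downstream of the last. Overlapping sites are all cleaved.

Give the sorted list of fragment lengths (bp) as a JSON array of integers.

[2,3,3,4,4,6,6,7,8,8,8,8,9,9,9,9,10,10,11,11,12,12,13,14,14,15,15,16,17,19]

Site scan:
  XjeII CATACAA/1: at [7, 21, 37, 148, 167, 220] ⇒ [8, 22, 38, 149, 168, 221]
  OquI GATGA/3: at [31, 44, 203, 230, 249, 262, 269] ⇒ [34, 47, 206, 233, 252, 265, 272]
  UxaI TAGGCAT/6: at [0, 283] ⇒ [6, 289]
  HnxVI TCCTAGGG/0: at [50, 58, 69, 84, 94, 119, 174, 237] ⇒ [50, 58, 69, 84, 94, 119, 174, 237]
  ZebI ACCCCC/0: at [78, 111, 130, 140, 182, 190, 275] ⇒ [78, 111, 130, 140, 182, 190, 275]

All cut coordinates (distinct, sorted): [6, 8, 22, 34, 38, 47, 50, 58, 69, 78, 84, 94, 111, 119, 130, 140, 149, 168, 174, 182, 190, 206, 221, 233, 237, 252, 265, 272, 275, 289]

Fragment lengths:
  6→8: 2 bp
  8→22: 14 bp
  22→34: 12 bp
  34→38: 4 bp
  38→47: 9 bp
  47→50: 3 bp
  50→58: 8 bp
  58→69: 11 bp
  69→78: 9 bp
  78→84: 6 bp
  84→94: 10 bp
  94→111: 17 bp
  111→119: 8 bp
  119→130: 11 bp
  130→140: 10 bp
  140→149: 9 bp
  149→168: 19 bp
  168→174: 6 bp
  174→182: 8 bp
  182→190: 8 bp
  190→206: 16 bp
  206→221: 15 bp
  221→233: 12 bp
  233→237: 4 bp
  237→252: 15 bp
  252→265: 13 bp
  265→272: 7 bp
  272→275: 3 bp
  275→289: 14 bp
  289→6 (wrap): 292-289+6 = 9 bp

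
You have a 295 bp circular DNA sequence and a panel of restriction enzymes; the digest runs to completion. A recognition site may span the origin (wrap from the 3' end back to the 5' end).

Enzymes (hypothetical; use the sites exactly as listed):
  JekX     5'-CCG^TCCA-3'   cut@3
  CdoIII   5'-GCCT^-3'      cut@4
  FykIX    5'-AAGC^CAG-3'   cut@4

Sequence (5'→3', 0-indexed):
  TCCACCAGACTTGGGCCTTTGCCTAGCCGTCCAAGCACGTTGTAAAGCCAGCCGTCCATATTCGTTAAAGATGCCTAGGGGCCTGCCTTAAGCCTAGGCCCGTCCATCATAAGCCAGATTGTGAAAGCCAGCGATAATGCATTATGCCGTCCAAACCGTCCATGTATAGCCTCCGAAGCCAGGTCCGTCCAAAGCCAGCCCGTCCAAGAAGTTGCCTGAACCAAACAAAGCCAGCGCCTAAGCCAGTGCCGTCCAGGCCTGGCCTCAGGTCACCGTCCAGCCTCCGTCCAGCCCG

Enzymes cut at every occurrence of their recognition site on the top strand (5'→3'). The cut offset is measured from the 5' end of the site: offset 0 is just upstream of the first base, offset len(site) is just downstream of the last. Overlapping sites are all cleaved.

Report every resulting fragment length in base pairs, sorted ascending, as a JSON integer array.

[3,4,4,5,5,6,6,7,7,7,7,8,8,8,8,8,8,9,9,9,10,12,14,14,14,15,18,19,21,22]

Per-enzyme occurrences:
  JekX (CCGTCCA, off=3): starts [26, 51, 99, 146, 155, 184, 199, 248, 272, 283, 292] → cuts [0, 29, 54, 102, 149, 158, 187, 202, 251, 275, 286]
  CdoIII (GCCT, off=4): starts [14, 20, 72, 80, 84, 91, 168, 213, 235, 256, 261, 279] → cuts [18, 24, 76, 84, 88, 95, 172, 217, 239, 260, 265, 283]
  FykIX (AAGCCAG, off=4): starts [44, 110, 124, 175, 191, 227, 239] → cuts [48, 114, 128, 179, 195, 231, 243]

All cut coordinates (distinct, sorted): [0, 18, 24, 29, 48, 54, 76, 84, 88, 95, 102, 114, 128, 149, 158, 172, 179, 187, 195, 202, 217, 231, 239, 243, 251, 260, 265, 275, 283, 286]

Fragments:
  0→18: 18 bp
  18→24: 6 bp
  24→29: 5 bp
  29→48: 19 bp
  48→54: 6 bp
  54→76: 22 bp
  76→84: 8 bp
  84→88: 4 bp
  88→95: 7 bp
  95→102: 7 bp
  102→114: 12 bp
  114→128: 14 bp
  128→149: 21 bp
  149→158: 9 bp
  158→172: 14 bp
  172→179: 7 bp
  179→187: 8 bp
  187→195: 8 bp
  195→202: 7 bp
  202→217: 15 bp
  217→231: 14 bp
  231→239: 8 bp
  239→243: 4 bp
  243→251: 8 bp
  251→260: 9 bp
  260→265: 5 bp
  265→275: 10 bp
  275→283: 8 bp
  283→286: 3 bp
  286→0 (wrap): 295-286+0 = 9 bp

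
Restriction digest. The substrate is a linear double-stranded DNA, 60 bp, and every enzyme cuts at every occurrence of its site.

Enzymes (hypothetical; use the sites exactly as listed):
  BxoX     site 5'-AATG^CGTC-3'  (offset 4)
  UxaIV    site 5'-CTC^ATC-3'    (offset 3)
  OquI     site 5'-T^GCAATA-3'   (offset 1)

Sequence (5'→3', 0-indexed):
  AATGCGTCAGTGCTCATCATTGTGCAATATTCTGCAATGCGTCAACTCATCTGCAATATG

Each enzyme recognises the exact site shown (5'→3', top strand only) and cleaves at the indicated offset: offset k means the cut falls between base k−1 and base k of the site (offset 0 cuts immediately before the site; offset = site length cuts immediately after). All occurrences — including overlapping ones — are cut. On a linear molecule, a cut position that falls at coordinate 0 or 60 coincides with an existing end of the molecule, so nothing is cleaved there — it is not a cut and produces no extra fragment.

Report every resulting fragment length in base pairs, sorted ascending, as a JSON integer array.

[4,4,8,8,9,11,16]

Per-enzyme occurrences:
  BxoX (AATGCGTC, off=4): starts [0, 35] → cuts [4, 39]
  UxaIV (CTCATC, off=3): starts [12, 45] → cuts [15, 48]
  OquI (TGCAATA, off=1): starts [22, 51] → cuts [23, 52]

All cut coordinates (distinct, sorted): [4, 15, 23, 39, 48, 52]

Fragment lengths:
  [0,4): 4 bp
  [4,15): 11 bp
  [15,23): 8 bp
  [23,39): 16 bp
  [39,48): 9 bp
  [48,52): 4 bp
  [52,60): 8 bp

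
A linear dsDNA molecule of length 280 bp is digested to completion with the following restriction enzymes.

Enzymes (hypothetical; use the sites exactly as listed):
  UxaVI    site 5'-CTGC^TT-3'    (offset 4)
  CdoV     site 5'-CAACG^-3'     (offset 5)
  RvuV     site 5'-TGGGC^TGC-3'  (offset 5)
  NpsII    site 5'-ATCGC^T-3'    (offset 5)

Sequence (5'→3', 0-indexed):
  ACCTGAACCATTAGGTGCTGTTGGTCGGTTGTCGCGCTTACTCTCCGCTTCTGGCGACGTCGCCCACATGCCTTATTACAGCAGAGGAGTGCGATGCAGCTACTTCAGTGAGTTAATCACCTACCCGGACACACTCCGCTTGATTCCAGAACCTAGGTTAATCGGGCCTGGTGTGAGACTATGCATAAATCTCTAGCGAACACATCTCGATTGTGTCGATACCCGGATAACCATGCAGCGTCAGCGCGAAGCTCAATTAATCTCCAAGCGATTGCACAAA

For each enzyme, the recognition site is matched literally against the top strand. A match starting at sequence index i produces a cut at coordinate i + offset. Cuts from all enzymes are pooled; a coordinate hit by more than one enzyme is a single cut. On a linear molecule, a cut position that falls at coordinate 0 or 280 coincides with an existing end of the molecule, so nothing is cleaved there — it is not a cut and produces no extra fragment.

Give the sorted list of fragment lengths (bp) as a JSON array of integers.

[280]

Scan for sites:
  UxaVI (CTGCTT, off=4): no sites
  CdoV (CAACG, off=5): no sites
  RvuV (TGGGCTGC, off=5): no sites
  NpsII (ATCGCT, off=5): no sites

All cut coordinates (distinct, sorted): ∅

Fragment lengths:
  no cuts → one linear fragment of 280 bp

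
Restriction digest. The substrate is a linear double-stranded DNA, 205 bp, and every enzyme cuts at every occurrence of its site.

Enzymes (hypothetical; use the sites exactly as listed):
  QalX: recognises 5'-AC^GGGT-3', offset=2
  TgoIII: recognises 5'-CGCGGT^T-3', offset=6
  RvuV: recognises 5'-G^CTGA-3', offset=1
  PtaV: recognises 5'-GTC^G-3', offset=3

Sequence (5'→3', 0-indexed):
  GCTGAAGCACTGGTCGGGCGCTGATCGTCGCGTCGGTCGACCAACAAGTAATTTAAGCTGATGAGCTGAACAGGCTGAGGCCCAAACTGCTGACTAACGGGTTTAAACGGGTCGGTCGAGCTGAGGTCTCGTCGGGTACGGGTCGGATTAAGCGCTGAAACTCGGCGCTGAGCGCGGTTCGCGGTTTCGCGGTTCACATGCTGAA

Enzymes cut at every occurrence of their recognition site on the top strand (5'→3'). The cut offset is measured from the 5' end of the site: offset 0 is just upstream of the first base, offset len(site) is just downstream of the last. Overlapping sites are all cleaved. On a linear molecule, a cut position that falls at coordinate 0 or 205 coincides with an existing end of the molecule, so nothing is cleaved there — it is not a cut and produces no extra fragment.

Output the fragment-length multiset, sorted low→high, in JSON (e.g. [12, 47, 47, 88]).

Site scan:
  QalX (ACGGGT, off=2): starts [96, 106, 137] → cuts [98, 108, 139]
  TgoIII (CGCGGTT, off=6): starts [172, 179, 187] → cuts [178, 185, 193]
  RvuV (GCTGA, off=1): starts [0, 19, 56, 64, 73, 88, 119, 153, 166, 199] → cuts [1, 20, 57, 65, 74, 89, 120, 154, 167, 200]
  PtaV (GTCG, off=3): starts [12, 26, 31, 35, 110, 114, 130, 141] → cuts [15, 29, 34, 38, 113, 117, 133, 144]

Pooled cuts: [1, 15, 20, 29, 34, 38, 57, 65, 74, 89, 98, 108, 113, 117, 120, 133, 139, 144, 154, 167, 178, 185, 193, 200]

Fragment lengths:
  [0,1): 1 bp
  [1,15): 14 bp
  [15,20): 5 bp
  [20,29): 9 bp
  [29,34): 5 bp
  [34,38): 4 bp
  [38,57): 19 bp
  [57,65): 8 bp
  [65,74): 9 bp
  [74,89): 15 bp
  [89,98): 9 bp
  [98,108): 10 bp
  [108,113): 5 bp
  [113,117): 4 bp
  [117,120): 3 bp
  [120,133): 13 bp
  [133,139): 6 bp
  [139,144): 5 bp
  [144,154): 10 bp
  [154,167): 13 bp
  [167,178): 11 bp
  [178,185): 7 bp
  [185,193): 8 bp
  [193,200): 7 bp
  [200,205): 5 bp

[1,3,4,4,5,5,5,5,5,6,7,7,8,8,9,9,9,10,10,11,13,13,14,15,19]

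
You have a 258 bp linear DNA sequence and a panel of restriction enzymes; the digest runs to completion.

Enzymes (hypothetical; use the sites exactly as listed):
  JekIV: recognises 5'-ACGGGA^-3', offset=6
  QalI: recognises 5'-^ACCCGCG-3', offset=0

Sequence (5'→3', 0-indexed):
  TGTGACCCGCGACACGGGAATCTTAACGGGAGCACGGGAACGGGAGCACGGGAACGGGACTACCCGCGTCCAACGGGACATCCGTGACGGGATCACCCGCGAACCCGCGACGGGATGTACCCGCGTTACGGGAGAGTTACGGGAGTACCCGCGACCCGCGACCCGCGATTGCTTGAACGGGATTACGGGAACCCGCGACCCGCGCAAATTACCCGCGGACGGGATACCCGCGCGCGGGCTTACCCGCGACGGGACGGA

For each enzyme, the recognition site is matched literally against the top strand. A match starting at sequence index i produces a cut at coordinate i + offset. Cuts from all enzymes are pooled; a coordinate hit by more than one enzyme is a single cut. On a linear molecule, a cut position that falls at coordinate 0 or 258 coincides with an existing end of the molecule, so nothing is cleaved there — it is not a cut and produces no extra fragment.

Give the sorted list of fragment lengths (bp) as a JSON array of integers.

[1,2,2,2,3,4,4,6,6,7,7,7,8,8,8,8,11,12,13,13,13,14,14,15,15,16,17,22]

Per-enzyme occurrences:
  JekIV ACGGGA/6: at [13, 25, 33, 39, 47, 53, 72, 86, 109, 127, 138, 176, 184, 218, 248] ⇒ [19, 31, 39, 45, 53, 59, 78, 92, 115, 133, 144, 182, 190, 224, 254]
  QalI ACCCGCG/0: at [4, 61, 94, 102, 118, 146, 153, 160, 190, 197, 210, 225, 241] ⇒ [4, 61, 94, 102, 118, 146, 153, 160, 190, 197, 210, 225, 241]

Pooled cuts: [4, 19, 31, 39, 45, 53, 59, 61, 78, 92, 94, 102, 115, 118, 133, 144, 146, 153, 160, 182, 190, 197, 210, 224, 225, 241, 254]

Fragments:
  [0,4): 4 bp
  [4,19): 15 bp
  [19,31): 12 bp
  [31,39): 8 bp
  [39,45): 6 bp
  [45,53): 8 bp
  [53,59): 6 bp
  [59,61): 2 bp
  [61,78): 17 bp
  [78,92): 14 bp
  [92,94): 2 bp
  [94,102): 8 bp
  [102,115): 13 bp
  [115,118): 3 bp
  [118,133): 15 bp
  [133,144): 11 bp
  [144,146): 2 bp
  [146,153): 7 bp
  [153,160): 7 bp
  [160,182): 22 bp
  [182,190): 8 bp
  [190,197): 7 bp
  [197,210): 13 bp
  [210,224): 14 bp
  [224,225): 1 bp
  [225,241): 16 bp
  [241,254): 13 bp
  [254,258): 4 bp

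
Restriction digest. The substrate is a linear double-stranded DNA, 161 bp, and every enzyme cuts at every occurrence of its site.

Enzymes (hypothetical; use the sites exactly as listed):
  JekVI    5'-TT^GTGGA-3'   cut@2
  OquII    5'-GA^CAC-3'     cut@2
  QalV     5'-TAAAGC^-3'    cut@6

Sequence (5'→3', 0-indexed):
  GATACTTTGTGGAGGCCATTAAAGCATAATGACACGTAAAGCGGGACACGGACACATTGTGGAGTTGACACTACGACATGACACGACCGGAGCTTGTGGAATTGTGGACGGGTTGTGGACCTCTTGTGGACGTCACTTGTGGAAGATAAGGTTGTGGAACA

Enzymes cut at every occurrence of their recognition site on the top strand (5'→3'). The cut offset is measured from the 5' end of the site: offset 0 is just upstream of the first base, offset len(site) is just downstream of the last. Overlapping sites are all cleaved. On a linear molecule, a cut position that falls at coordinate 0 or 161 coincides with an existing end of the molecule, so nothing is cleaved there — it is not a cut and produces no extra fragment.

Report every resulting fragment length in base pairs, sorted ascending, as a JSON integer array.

[4,6,6,7,8,8,8,10,10,11,11,13,13,14,15,17]

Site scan:
  JekVI TTGTGGA/2: at [6, 56, 93, 101, 112, 123, 136, 151] ⇒ [8, 58, 95, 103, 114, 125, 138, 153]
  OquII GACAC/2: at [30, 44, 50, 66, 79] ⇒ [32, 46, 52, 68, 81]
  QalV TAAAGC/6: at [19, 36] ⇒ [25, 42]

All cut coordinates (distinct, sorted): [8, 25, 32, 42, 46, 52, 58, 68, 81, 95, 103, 114, 125, 138, 153]

Fragments:
  [0,8): 8 bp
  [8,25): 17 bp
  [25,32): 7 bp
  [32,42): 10 bp
  [42,46): 4 bp
  [46,52): 6 bp
  [52,58): 6 bp
  [58,68): 10 bp
  [68,81): 13 bp
  [81,95): 14 bp
  [95,103): 8 bp
  [103,114): 11 bp
  [114,125): 11 bp
  [125,138): 13 bp
  [138,153): 15 bp
  [153,161): 8 bp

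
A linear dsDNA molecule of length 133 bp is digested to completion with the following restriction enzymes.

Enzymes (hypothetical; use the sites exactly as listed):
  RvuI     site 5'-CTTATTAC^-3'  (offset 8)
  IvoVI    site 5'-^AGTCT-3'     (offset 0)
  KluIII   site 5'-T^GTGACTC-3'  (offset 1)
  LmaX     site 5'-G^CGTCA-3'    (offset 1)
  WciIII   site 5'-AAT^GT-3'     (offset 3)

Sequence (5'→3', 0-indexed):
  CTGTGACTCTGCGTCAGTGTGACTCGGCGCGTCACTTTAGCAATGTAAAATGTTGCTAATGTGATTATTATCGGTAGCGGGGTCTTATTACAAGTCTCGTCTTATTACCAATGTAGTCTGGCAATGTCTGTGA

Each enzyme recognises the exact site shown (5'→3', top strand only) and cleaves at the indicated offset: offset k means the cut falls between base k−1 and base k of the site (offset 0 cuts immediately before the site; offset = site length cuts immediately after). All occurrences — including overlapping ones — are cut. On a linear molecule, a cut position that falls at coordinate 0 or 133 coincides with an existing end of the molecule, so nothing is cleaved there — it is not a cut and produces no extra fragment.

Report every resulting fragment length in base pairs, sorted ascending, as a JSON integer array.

Site scan:
  RvuI (CTTATTAC, off=8): starts [83, 100] → cuts [91, 108]
  IvoVI (AGTCT, off=0): starts [92, 114] → cuts [92, 114]
  KluIII (TGTGACTC, off=1): starts [1, 17] → cuts [2, 18]
  LmaX (GCGTCA, off=1): starts [10, 28] → cuts [11, 29]
  WciIII (AATGT, off=3): starts [41, 48, 57, 109, 122] → cuts [44, 51, 60, 112, 125]

All cut coordinates (distinct, sorted): [2, 11, 18, 29, 44, 51, 60, 91, 92, 108, 112, 114, 125]

Fragments:
  [0,2): 2 bp
  [2,11): 9 bp
  [11,18): 7 bp
  [18,29): 11 bp
  [29,44): 15 bp
  [44,51): 7 bp
  [51,60): 9 bp
  [60,91): 31 bp
  [91,92): 1 bp
  [92,108): 16 bp
  [108,112): 4 bp
  [112,114): 2 bp
  [114,125): 11 bp
  [125,133): 8 bp

[1,2,2,4,7,7,8,9,9,11,11,15,16,31]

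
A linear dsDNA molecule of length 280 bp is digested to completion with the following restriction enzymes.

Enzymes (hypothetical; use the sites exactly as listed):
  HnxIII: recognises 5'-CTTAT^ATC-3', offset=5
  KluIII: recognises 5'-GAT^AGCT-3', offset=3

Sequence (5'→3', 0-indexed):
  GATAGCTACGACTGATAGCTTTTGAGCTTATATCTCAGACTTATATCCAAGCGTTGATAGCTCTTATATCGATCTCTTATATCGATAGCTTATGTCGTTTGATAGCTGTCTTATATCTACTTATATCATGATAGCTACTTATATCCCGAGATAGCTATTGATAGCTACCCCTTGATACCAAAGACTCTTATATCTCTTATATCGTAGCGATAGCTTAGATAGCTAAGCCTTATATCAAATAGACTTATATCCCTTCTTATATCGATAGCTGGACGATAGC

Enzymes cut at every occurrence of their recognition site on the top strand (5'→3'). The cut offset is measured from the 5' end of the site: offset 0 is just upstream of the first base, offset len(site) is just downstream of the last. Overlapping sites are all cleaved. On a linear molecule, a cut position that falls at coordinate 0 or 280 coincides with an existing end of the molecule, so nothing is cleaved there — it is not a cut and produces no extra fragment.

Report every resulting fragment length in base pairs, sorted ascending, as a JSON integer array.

Per-enzyme occurrences:
  HnxIII CTTATATC/5: at [26, 39, 62, 75, 109, 119, 137, 186, 195, 228, 243, 255] ⇒ [31, 44, 67, 80, 114, 124, 142, 191, 200, 233, 248, 260]
  KluIII GATAGCT/3: at [0, 13, 55, 83, 100, 129, 149, 159, 208, 217, 263] ⇒ [3, 16, 58, 86, 103, 132, 152, 162, 211, 220, 266]

All cut coordinates (distinct, sorted): [3, 16, 31, 44, 58, 67, 80, 86, 103, 114, 124, 132, 142, 152, 162, 191, 200, 211, 220, 233, 248, 260, 266]

Fragments:
  [0,3): 3 bp
  [3,16): 13 bp
  [16,31): 15 bp
  [31,44): 13 bp
  [44,58): 14 bp
  [58,67): 9 bp
  [67,80): 13 bp
  [80,86): 6 bp
  [86,103): 17 bp
  [103,114): 11 bp
  [114,124): 10 bp
  [124,132): 8 bp
  [132,142): 10 bp
  [142,152): 10 bp
  [152,162): 10 bp
  [162,191): 29 bp
  [191,200): 9 bp
  [200,211): 11 bp
  [211,220): 9 bp
  [220,233): 13 bp
  [233,248): 15 bp
  [248,260): 12 bp
  [260,266): 6 bp
  [266,280): 14 bp

[3,6,6,8,9,9,9,10,10,10,10,11,11,12,13,13,13,13,14,14,15,15,17,29]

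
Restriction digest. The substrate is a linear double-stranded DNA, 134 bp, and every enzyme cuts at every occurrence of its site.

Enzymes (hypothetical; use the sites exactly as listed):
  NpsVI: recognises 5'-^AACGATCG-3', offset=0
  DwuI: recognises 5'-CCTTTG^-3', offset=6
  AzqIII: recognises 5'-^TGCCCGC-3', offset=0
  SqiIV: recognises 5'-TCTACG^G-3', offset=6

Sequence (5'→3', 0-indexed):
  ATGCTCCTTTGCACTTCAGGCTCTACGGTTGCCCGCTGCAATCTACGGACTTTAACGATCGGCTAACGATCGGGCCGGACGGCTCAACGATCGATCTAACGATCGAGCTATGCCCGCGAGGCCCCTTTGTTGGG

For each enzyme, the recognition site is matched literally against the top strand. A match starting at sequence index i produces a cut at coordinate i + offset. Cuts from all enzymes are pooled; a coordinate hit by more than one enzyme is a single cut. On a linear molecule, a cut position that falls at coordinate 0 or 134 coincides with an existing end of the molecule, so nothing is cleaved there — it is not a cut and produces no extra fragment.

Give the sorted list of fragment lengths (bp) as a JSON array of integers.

Scan for sites:
  NpsVI AACGATCG/0: at [53, 64, 85, 97] ⇒ [53, 64, 85, 97]
  DwuI CCTTTG/6: at [5, 123] ⇒ [11, 129]
  AzqIII TGCCCGC/0: at [29, 110] ⇒ [29, 110]
  SqiIV TCTACGG/6: at [21, 41] ⇒ [27, 47]

Pooled cuts: [11, 27, 29, 47, 53, 64, 85, 97, 110, 129]

Fragment lengths:
  [0,11): 11 bp
  [11,27): 16 bp
  [27,29): 2 bp
  [29,47): 18 bp
  [47,53): 6 bp
  [53,64): 11 bp
  [64,85): 21 bp
  [85,97): 12 bp
  [97,110): 13 bp
  [110,129): 19 bp
  [129,134): 5 bp

[2,5,6,11,11,12,13,16,18,19,21]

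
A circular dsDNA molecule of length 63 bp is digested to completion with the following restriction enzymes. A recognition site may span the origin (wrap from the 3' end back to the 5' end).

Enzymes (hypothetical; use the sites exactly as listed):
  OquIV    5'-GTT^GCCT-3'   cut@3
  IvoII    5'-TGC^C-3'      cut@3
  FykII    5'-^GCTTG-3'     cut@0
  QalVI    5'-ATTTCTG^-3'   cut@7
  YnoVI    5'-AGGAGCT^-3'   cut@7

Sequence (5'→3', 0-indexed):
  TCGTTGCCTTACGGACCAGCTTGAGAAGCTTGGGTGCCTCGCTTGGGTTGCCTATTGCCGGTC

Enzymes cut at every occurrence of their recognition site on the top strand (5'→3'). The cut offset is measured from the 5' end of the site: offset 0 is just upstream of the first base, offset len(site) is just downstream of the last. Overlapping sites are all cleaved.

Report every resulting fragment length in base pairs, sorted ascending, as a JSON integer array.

Per-enzyme occurrences:
  OquIV (GTTGCCT, off=3): starts [2, 46] → cuts [5, 49]
  IvoII (TGCC, off=3): starts [4, 34, 48, 55] → cuts [7, 37, 51, 58]
  FykII (GCTTG, off=0): starts [18, 27, 40] → cuts [18, 27, 40]
  QalVI (ATTTCTG, off=7): no sites
  YnoVI (AGGAGCT, off=7): no sites

All cut coordinates (distinct, sorted): [5, 7, 18, 27, 37, 40, 49, 51, 58]

Fragments:
  5→7: 2 bp
  7→18: 11 bp
  18→27: 9 bp
  27→37: 10 bp
  37→40: 3 bp
  40→49: 9 bp
  49→51: 2 bp
  51→58: 7 bp
  58→5 (wrap): 63-58+5 = 10 bp

[2,2,3,7,9,9,10,10,11]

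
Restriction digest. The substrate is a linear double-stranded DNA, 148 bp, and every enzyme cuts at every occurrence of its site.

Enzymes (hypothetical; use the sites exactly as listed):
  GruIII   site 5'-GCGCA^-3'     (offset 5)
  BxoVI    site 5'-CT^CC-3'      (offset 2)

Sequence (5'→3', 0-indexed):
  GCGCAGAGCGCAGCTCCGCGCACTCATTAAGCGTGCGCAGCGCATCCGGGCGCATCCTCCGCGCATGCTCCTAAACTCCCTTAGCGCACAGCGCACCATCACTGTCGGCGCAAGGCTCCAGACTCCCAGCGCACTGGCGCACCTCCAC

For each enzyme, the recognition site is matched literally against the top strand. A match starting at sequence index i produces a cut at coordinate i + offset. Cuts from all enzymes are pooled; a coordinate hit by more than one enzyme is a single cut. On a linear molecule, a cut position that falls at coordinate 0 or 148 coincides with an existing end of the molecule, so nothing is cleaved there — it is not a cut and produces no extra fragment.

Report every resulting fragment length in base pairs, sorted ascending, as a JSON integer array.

Scan for sites:
  GruIII GCGCA/5: at [0, 7, 17, 34, 39, 49, 60, 83, 90, 107, 128, 136] ⇒ [5, 12, 22, 39, 44, 54, 65, 88, 95, 112, 133, 141]
  BxoVI CTCC/2: at [13, 56, 67, 75, 115, 122, 142] ⇒ [15, 58, 69, 77, 117, 124, 144]

All cut coordinates (distinct, sorted): [5, 12, 15, 22, 39, 44, 54, 58, 65, 69, 77, 88, 95, 112, 117, 124, 133, 141, 144]

Fragments:
  [0,5): 5 bp
  [5,12): 7 bp
  [12,15): 3 bp
  [15,22): 7 bp
  [22,39): 17 bp
  [39,44): 5 bp
  [44,54): 10 bp
  [54,58): 4 bp
  [58,65): 7 bp
  [65,69): 4 bp
  [69,77): 8 bp
  [77,88): 11 bp
  [88,95): 7 bp
  [95,112): 17 bp
  [112,117): 5 bp
  [117,124): 7 bp
  [124,133): 9 bp
  [133,141): 8 bp
  [141,144): 3 bp
  [144,148): 4 bp

[3,3,4,4,4,5,5,5,7,7,7,7,7,8,8,9,10,11,17,17]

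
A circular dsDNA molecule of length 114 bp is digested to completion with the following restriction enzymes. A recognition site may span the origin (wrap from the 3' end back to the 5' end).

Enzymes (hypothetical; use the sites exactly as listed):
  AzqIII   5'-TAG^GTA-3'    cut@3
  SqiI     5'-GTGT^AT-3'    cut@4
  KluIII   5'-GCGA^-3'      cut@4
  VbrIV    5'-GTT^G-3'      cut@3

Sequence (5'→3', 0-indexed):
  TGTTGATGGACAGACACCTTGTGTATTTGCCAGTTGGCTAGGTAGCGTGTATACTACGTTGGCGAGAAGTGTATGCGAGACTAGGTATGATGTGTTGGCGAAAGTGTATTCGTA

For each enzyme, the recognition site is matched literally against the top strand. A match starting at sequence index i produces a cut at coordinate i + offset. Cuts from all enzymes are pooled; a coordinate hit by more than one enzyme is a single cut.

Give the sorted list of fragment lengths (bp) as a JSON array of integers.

[5,5,6,6,6,6,7,9,10,11,11,12,20]

Per-enzyme occurrences:
  AzqIII TAGGTA/3: at [38, 81] ⇒ [41, 84]
  SqiI GTGTAT/4: at [20, 46, 68, 103] ⇒ [24, 50, 72, 107]
  KluIII GCGA/4: at [61, 74, 97] ⇒ [65, 78, 101]
  VbrIV GTTG/3: at [1, 32, 57, 93] ⇒ [4, 35, 60, 96]

Pooled cuts: [4, 24, 35, 41, 50, 60, 65, 72, 78, 84, 96, 101, 107]

Fragments:
  4→24: 20 bp
  24→35: 11 bp
  35→41: 6 bp
  41→50: 9 bp
  50→60: 10 bp
  60→65: 5 bp
  65→72: 7 bp
  72→78: 6 bp
  78→84: 6 bp
  84→96: 12 bp
  96→101: 5 bp
  101→107: 6 bp
  107→4 (wrap): 114-107+4 = 11 bp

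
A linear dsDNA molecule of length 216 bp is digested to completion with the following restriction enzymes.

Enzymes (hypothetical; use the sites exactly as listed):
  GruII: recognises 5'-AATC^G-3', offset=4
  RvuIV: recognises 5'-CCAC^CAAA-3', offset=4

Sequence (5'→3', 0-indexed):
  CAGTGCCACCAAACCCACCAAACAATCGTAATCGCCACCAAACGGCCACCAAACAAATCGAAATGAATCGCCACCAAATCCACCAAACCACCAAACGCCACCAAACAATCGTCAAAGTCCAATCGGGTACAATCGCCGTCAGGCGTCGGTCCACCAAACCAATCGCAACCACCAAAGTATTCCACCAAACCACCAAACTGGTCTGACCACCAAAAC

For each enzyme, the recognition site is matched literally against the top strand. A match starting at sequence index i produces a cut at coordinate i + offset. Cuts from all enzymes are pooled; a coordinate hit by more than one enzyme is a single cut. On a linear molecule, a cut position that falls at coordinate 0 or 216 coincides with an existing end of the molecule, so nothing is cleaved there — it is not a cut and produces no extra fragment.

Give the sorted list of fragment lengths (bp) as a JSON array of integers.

Per-enzyme occurrences:
  GruII AATCG/4: at [23, 29, 55, 65, 106, 120, 130, 160] ⇒ [27, 33, 59, 69, 110, 124, 134, 164]
  RvuIV CCACCAAA/4: at [5, 14, 34, 45, 70, 79, 87, 97, 150, 168, 181, 189, 206] ⇒ [9, 18, 38, 49, 74, 83, 91, 101, 154, 172, 185, 193, 210]

All cut coordinates (distinct, sorted): [9, 18, 27, 33, 38, 49, 59, 69, 74, 83, 91, 101, 110, 124, 134, 154, 164, 172, 185, 193, 210]

Fragment lengths:
  [0,9): 9 bp
  [9,18): 9 bp
  [18,27): 9 bp
  [27,33): 6 bp
  [33,38): 5 bp
  [38,49): 11 bp
  [49,59): 10 bp
  [59,69): 10 bp
  [69,74): 5 bp
  [74,83): 9 bp
  [83,91): 8 bp
  [91,101): 10 bp
  [101,110): 9 bp
  [110,124): 14 bp
  [124,134): 10 bp
  [134,154): 20 bp
  [154,164): 10 bp
  [164,172): 8 bp
  [172,185): 13 bp
  [185,193): 8 bp
  [193,210): 17 bp
  [210,216): 6 bp

[5,5,6,6,8,8,8,9,9,9,9,9,10,10,10,10,10,11,13,14,17,20]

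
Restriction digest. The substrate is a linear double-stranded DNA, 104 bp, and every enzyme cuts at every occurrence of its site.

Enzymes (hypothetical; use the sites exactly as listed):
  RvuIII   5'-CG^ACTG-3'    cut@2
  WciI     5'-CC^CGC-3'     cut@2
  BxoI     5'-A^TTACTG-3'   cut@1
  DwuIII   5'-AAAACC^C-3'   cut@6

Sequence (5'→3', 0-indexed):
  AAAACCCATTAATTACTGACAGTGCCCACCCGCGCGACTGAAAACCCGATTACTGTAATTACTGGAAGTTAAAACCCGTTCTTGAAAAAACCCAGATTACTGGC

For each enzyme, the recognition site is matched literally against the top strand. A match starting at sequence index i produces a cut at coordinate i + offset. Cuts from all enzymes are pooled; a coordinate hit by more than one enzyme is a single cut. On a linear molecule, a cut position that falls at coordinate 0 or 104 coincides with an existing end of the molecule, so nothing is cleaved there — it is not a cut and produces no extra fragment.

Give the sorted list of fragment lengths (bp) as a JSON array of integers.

[3,4,6,6,6,8,9,10,16,18,18]

Site scan:
  RvuIII CGACTG/2: at [34] ⇒ [36]
  WciI CCCGC/2: at [28] ⇒ [30]
  BxoI ATTACTG/1: at [11, 48, 57, 95] ⇒ [12, 49, 58, 96]
  DwuIII AAAACCC/6: at [0, 40, 70, 86] ⇒ [6, 46, 76, 92]

Pooled cuts: [6, 12, 30, 36, 46, 49, 58, 76, 92, 96]

Fragments:
  [0,6): 6 bp
  [6,12): 6 bp
  [12,30): 18 bp
  [30,36): 6 bp
  [36,46): 10 bp
  [46,49): 3 bp
  [49,58): 9 bp
  [58,76): 18 bp
  [76,92): 16 bp
  [92,96): 4 bp
  [96,104): 8 bp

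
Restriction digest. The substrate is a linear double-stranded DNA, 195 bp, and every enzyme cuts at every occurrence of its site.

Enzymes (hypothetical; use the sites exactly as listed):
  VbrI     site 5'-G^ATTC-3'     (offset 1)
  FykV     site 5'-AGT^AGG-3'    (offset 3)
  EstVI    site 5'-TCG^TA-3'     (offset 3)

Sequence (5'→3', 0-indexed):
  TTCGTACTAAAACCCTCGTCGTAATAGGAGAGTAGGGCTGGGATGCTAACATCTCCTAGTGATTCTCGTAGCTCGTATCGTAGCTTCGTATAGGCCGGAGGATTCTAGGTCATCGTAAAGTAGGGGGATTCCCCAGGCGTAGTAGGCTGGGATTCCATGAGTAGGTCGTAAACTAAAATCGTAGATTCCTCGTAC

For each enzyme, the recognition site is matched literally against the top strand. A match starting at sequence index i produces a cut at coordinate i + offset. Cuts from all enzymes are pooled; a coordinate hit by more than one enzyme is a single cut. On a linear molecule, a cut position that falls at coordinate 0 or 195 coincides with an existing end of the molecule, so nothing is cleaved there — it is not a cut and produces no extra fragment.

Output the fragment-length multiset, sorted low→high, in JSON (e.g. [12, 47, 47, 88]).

Per-enzyme occurrences:
  VbrI (GATTC, off=1): starts [60, 100, 126, 150, 183] → cuts [61, 101, 127, 151, 184]
  FykV (AGTAGG, off=3): starts [30, 118, 140, 159] → cuts [33, 121, 143, 162]
  EstVI (TCGTA, off=3): starts [1, 18, 65, 72, 77, 85, 112, 165, 178, 189] → cuts [4, 21, 68, 75, 80, 88, 115, 168, 181, 192]

All cut coordinates (distinct, sorted): [4, 21, 33, 61, 68, 75, 80, 88, 101, 115, 121, 127, 143, 151, 162, 168, 181, 184, 192]

Fragments:
  [0,4): 4 bp
  [4,21): 17 bp
  [21,33): 12 bp
  [33,61): 28 bp
  [61,68): 7 bp
  [68,75): 7 bp
  [75,80): 5 bp
  [80,88): 8 bp
  [88,101): 13 bp
  [101,115): 14 bp
  [115,121): 6 bp
  [121,127): 6 bp
  [127,143): 16 bp
  [143,151): 8 bp
  [151,162): 11 bp
  [162,168): 6 bp
  [168,181): 13 bp
  [181,184): 3 bp
  [184,192): 8 bp
  [192,195): 3 bp

[3,3,4,5,6,6,6,7,7,8,8,8,11,12,13,13,14,16,17,28]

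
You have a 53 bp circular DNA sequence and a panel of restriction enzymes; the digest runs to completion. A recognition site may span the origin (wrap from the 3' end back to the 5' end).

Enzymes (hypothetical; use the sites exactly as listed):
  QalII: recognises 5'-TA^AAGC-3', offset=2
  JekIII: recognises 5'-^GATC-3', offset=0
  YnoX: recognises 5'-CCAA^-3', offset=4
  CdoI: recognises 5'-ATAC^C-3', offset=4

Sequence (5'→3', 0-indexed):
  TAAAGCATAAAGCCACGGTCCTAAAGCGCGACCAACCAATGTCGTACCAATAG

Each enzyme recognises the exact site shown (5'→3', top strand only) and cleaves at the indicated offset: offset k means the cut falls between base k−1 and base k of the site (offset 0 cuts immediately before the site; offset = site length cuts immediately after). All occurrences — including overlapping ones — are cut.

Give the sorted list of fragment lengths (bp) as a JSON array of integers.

[4,5,7,11,12,14]

Per-enzyme occurrences:
  QalII TAAAGC/2: at [0, 7, 21] ⇒ [2, 9, 23]
  JekIII (GATC, off=0): no sites
  YnoX CCAA/4: at [31, 35, 46] ⇒ [35, 39, 50]
  CdoI (ATACC, off=4): no sites

All cut coordinates (distinct, sorted): [2, 9, 23, 35, 39, 50]

Fragments:
  2→9: 7 bp
  9→23: 14 bp
  23→35: 12 bp
  35→39: 4 bp
  39→50: 11 bp
  50→2 (wrap): 53-50+2 = 5 bp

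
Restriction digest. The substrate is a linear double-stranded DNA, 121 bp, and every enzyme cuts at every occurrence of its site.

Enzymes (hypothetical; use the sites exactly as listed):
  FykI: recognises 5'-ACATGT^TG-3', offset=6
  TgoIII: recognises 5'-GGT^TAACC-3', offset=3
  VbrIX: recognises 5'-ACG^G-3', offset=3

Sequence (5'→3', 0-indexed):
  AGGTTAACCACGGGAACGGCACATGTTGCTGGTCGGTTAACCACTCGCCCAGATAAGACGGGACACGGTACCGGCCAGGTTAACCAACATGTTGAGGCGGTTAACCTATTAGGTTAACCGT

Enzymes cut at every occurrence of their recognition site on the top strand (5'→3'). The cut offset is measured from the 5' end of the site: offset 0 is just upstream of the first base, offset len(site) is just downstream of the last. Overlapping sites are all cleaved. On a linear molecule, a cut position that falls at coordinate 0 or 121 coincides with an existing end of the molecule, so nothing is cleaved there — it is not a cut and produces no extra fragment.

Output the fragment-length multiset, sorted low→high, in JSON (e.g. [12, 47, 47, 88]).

Per-enzyme occurrences:
  FykI ACATGTTG/6: at [20, 86] ⇒ [26, 92]
  TgoIII GGTTAACC/3: at [1, 34, 77, 98, 111] ⇒ [4, 37, 80, 101, 114]
  VbrIX ACGG/3: at [9, 15, 57, 64] ⇒ [12, 18, 60, 67]

All cut coordinates (distinct, sorted): [4, 12, 18, 26, 37, 60, 67, 80, 92, 101, 114]

Fragment lengths:
  [0,4): 4 bp
  [4,12): 8 bp
  [12,18): 6 bp
  [18,26): 8 bp
  [26,37): 11 bp
  [37,60): 23 bp
  [60,67): 7 bp
  [67,80): 13 bp
  [80,92): 12 bp
  [92,101): 9 bp
  [101,114): 13 bp
  [114,121): 7 bp

[4,6,7,7,8,8,9,11,12,13,13,23]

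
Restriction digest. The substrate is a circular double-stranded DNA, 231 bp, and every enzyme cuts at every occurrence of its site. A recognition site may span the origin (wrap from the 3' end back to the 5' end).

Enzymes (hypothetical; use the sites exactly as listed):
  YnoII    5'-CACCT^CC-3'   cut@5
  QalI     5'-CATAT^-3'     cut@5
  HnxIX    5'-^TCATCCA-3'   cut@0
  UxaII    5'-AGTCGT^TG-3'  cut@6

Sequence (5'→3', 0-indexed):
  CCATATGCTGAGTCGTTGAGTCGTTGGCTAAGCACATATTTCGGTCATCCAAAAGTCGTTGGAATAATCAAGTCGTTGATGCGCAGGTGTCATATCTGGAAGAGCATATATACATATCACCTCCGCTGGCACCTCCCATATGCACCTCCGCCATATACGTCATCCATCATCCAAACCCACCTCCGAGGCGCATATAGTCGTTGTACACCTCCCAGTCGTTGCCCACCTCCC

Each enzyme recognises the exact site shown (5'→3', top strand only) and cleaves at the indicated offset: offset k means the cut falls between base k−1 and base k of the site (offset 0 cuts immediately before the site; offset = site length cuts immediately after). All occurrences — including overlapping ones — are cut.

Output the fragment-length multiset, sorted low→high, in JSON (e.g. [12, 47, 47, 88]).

[3,5,5,6,6,7,7,8,8,9,9,9,9,9,10,12,13,14,15,15,16,17,19]

Site scan:
  YnoII CACCTCC/5: at [117, 129, 142, 177, 205, 223] ⇒ [122, 134, 147, 182, 210, 228]
  QalI CATAT/5: at [1, 34, 90, 104, 112, 136, 151, 190] ⇒ [6, 39, 95, 109, 117, 141, 156, 195]
  HnxIX TCATCCA/0: at [44, 159, 166] ⇒ [44, 159, 166]
  UxaII AGTCGTTG/6: at [10, 18, 53, 70, 195, 213] ⇒ [16, 24, 59, 76, 201, 219]

Pooled cuts: [6, 16, 24, 39, 44, 59, 76, 95, 109, 117, 122, 134, 141, 147, 156, 159, 166, 182, 195, 201, 210, 219, 228]

Fragments:
  6→16: 10 bp
  16→24: 8 bp
  24→39: 15 bp
  39→44: 5 bp
  44→59: 15 bp
  59→76: 17 bp
  76→95: 19 bp
  95→109: 14 bp
  109→117: 8 bp
  117→122: 5 bp
  122→134: 12 bp
  134→141: 7 bp
  141→147: 6 bp
  147→156: 9 bp
  156→159: 3 bp
  159→166: 7 bp
  166→182: 16 bp
  182→195: 13 bp
  195→201: 6 bp
  201→210: 9 bp
  210→219: 9 bp
  219→228: 9 bp
  228→6 (wrap): 231-228+6 = 9 bp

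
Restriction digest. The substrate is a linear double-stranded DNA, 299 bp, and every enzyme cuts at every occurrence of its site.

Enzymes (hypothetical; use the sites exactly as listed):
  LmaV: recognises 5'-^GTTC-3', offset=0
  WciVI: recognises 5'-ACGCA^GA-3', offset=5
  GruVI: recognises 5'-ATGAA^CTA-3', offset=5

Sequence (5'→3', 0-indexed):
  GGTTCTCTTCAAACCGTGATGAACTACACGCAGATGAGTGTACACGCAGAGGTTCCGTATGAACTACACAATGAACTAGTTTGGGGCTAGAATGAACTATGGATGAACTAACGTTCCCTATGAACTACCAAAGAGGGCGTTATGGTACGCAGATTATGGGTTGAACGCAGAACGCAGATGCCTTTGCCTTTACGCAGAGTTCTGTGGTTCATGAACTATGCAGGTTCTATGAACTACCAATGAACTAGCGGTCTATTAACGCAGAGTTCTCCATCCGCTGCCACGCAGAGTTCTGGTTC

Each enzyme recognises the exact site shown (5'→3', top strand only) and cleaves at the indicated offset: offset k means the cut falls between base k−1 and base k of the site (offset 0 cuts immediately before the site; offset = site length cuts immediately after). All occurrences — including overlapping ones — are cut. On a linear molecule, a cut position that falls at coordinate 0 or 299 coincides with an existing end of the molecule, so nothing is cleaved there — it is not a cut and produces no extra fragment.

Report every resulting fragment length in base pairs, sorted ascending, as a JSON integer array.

Site scan:
  LmaV (GTTC, off=0): starts [1, 51, 112, 198, 206, 223, 265, 289, 295] → cuts [1, 51, 112, 198, 206, 223, 265, 289, 295]
  WciVI (ACGCAGA, off=5): starts [27, 43, 146, 164, 171, 191, 258, 282] → cuts [32, 48, 151, 169, 176, 196, 263, 287]
  GruVI (ATGAACTA, off=5): starts [18, 58, 70, 91, 102, 119, 210, 228, 239] → cuts [23, 63, 75, 96, 107, 124, 215, 233, 244]

Pooled cuts: [1, 23, 32, 48, 51, 63, 75, 96, 107, 112, 124, 151, 169, 176, 196, 198, 206, 215, 223, 233, 244, 263, 265, 287, 289, 295]

Fragment lengths:
  [0,1): 1 bp
  [1,23): 22 bp
  [23,32): 9 bp
  [32,48): 16 bp
  [48,51): 3 bp
  [51,63): 12 bp
  [63,75): 12 bp
  [75,96): 21 bp
  [96,107): 11 bp
  [107,112): 5 bp
  [112,124): 12 bp
  [124,151): 27 bp
  [151,169): 18 bp
  [169,176): 7 bp
  [176,196): 20 bp
  [196,198): 2 bp
  [198,206): 8 bp
  [206,215): 9 bp
  [215,223): 8 bp
  [223,233): 10 bp
  [233,244): 11 bp
  [244,263): 19 bp
  [263,265): 2 bp
  [265,287): 22 bp
  [287,289): 2 bp
  [289,295): 6 bp
  [295,299): 4 bp

[1,2,2,2,3,4,5,6,7,8,8,9,9,10,11,11,12,12,12,16,18,19,20,21,22,22,27]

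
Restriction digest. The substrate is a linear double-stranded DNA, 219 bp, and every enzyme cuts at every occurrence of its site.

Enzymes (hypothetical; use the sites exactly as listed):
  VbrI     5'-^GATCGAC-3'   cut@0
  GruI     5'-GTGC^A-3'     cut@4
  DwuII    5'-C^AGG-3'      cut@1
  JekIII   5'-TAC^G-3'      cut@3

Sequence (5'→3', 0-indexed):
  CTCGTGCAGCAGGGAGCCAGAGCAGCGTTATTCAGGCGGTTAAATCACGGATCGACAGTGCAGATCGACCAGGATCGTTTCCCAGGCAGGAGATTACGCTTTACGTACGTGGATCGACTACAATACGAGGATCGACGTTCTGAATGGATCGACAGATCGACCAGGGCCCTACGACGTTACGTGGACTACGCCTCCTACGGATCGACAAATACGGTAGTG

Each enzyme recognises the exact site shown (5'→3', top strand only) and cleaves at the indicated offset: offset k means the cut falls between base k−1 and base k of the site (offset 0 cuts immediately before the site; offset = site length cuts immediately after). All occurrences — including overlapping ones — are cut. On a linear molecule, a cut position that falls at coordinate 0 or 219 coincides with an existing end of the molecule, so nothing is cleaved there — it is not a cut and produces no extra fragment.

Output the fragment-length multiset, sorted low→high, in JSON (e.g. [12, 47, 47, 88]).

[1,1,3,3,3,4,4,7,7,7,8,8,8,8,9,9,10,10,12,13,13,15,16,17,23]

Per-enzyme occurrences:
  VbrI (GATCGAC, off=0): starts [49, 62, 111, 129, 146, 154, 199] → cuts [49, 62, 111, 129, 146, 154, 199]
  GruI (GTGCA, off=4): starts [3, 57] → cuts [7, 61]
  DwuII (CAGG, off=1): starts [9, 32, 69, 82, 86, 161] → cuts [10, 33, 70, 83, 87, 162]
  JekIII (TACG, off=3): starts [94, 101, 105, 123, 169, 177, 186, 195, 209] → cuts [97, 104, 108, 126, 172, 180, 189, 198, 212]

Pooled cuts: [7, 10, 33, 49, 61, 62, 70, 83, 87, 97, 104, 108, 111, 126, 129, 146, 154, 162, 172, 180, 189, 198, 199, 212]

Fragment lengths:
  [0,7): 7 bp
  [7,10): 3 bp
  [10,33): 23 bp
  [33,49): 16 bp
  [49,61): 12 bp
  [61,62): 1 bp
  [62,70): 8 bp
  [70,83): 13 bp
  [83,87): 4 bp
  [87,97): 10 bp
  [97,104): 7 bp
  [104,108): 4 bp
  [108,111): 3 bp
  [111,126): 15 bp
  [126,129): 3 bp
  [129,146): 17 bp
  [146,154): 8 bp
  [154,162): 8 bp
  [162,172): 10 bp
  [172,180): 8 bp
  [180,189): 9 bp
  [189,198): 9 bp
  [198,199): 1 bp
  [199,212): 13 bp
  [212,219): 7 bp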